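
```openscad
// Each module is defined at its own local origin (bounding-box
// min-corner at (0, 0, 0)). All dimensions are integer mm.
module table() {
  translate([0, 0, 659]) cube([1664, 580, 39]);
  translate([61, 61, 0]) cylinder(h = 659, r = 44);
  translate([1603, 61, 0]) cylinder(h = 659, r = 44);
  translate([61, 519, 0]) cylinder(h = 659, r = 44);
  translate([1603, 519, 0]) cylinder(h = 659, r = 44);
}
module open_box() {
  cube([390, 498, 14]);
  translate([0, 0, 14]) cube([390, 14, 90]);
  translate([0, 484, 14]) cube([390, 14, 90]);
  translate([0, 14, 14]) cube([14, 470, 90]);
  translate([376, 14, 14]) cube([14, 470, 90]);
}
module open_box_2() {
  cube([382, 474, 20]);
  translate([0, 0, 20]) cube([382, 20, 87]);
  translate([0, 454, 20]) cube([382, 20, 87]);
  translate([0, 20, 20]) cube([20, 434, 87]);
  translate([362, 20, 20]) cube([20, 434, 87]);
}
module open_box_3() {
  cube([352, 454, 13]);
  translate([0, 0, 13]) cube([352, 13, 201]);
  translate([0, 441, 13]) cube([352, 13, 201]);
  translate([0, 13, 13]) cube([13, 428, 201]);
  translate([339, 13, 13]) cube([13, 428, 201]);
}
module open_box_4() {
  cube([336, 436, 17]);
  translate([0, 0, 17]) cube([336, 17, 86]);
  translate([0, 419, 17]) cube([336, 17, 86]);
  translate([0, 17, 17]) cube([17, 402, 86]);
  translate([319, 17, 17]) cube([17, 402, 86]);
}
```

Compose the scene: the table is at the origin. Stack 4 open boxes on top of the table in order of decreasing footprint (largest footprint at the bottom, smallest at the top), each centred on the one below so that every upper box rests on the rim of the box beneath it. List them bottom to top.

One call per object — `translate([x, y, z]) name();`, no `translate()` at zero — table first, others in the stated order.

table();
translate([637, 41, 698]) open_box();
translate([641, 53, 802]) open_box_2();
translate([656, 63, 909]) open_box_3();
translate([664, 72, 1123]) open_box_4();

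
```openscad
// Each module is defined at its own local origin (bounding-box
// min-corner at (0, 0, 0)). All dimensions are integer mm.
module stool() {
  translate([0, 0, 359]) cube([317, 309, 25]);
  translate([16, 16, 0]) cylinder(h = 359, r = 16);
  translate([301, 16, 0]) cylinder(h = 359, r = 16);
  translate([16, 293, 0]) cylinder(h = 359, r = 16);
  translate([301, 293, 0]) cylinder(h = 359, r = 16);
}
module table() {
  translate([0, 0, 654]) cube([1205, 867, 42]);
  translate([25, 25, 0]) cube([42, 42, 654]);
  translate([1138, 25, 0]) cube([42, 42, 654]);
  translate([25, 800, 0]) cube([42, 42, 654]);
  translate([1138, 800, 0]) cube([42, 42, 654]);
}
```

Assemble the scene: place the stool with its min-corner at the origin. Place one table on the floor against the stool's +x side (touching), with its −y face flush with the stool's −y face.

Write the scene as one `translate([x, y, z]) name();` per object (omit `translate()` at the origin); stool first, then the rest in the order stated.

stool();
translate([317, 0, 0]) table();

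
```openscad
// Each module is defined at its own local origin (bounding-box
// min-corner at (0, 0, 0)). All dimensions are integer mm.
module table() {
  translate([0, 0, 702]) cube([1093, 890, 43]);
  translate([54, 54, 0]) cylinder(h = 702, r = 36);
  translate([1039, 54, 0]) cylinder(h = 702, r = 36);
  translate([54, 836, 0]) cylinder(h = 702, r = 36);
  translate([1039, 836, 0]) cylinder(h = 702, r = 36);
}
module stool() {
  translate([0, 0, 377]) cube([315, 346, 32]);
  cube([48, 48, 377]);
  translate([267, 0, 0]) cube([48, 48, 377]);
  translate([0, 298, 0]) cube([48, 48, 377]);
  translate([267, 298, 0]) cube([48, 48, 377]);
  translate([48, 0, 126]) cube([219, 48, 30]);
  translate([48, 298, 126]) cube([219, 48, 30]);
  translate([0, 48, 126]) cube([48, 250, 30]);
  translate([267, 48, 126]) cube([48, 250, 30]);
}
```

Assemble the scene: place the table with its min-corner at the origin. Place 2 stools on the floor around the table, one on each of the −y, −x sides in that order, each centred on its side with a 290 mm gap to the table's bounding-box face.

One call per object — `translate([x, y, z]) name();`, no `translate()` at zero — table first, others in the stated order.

table();
translate([389, -636, 0]) stool();
translate([-605, 272, 0]) stool();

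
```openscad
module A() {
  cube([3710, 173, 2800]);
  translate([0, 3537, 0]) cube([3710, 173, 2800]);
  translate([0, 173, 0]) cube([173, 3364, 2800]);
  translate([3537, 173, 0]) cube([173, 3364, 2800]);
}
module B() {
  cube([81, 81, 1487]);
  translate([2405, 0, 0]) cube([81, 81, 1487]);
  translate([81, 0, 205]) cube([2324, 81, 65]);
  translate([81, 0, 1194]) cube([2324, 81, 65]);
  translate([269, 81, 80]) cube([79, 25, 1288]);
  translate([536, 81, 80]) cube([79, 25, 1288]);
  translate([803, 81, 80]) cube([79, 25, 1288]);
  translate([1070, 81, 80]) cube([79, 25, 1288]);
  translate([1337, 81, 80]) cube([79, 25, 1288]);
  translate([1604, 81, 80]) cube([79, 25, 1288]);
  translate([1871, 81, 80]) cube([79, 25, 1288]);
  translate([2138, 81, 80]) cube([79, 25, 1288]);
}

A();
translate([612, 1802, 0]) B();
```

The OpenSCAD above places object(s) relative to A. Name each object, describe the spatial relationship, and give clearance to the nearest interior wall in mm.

Clearances: x = 439, y = 1629; minimum 439 mm.

A is a house frame. B is a fence section. The fence section sits inside the house frame, centred. The clearance to the nearest interior wall is 439 mm.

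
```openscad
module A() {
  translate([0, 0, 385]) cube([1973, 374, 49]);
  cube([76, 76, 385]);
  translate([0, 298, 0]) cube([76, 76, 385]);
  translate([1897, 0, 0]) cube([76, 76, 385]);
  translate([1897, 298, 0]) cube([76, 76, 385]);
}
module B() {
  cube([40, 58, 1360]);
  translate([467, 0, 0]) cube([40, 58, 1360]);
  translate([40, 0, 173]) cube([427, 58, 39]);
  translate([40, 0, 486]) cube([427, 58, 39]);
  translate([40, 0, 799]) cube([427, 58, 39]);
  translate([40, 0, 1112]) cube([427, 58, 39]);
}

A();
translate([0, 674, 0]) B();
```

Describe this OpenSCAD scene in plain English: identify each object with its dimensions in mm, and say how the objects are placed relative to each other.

A is a long wooden bench with a 1973 mm (x) × 374 mm (y) seat, 49 mm thick, its top surface 434 mm above the floor. Four 76 mm square legs at the seat corners, flush with the edges, run from z = 0 to the seat underside.

B is a wooden ladder with two side rails of 40×58 mm section and 1360 mm height, set 507 mm apart overall. Between them run 4 rectangular rungs (58 mm deep, 39 mm thick), front faces flush with the rails' −y face. The bottom of the first rung is 173 mm above the floor and each subsequent rung is 313 mm higher than the one below.

The ladder is on the floor beside the bench on its +y side.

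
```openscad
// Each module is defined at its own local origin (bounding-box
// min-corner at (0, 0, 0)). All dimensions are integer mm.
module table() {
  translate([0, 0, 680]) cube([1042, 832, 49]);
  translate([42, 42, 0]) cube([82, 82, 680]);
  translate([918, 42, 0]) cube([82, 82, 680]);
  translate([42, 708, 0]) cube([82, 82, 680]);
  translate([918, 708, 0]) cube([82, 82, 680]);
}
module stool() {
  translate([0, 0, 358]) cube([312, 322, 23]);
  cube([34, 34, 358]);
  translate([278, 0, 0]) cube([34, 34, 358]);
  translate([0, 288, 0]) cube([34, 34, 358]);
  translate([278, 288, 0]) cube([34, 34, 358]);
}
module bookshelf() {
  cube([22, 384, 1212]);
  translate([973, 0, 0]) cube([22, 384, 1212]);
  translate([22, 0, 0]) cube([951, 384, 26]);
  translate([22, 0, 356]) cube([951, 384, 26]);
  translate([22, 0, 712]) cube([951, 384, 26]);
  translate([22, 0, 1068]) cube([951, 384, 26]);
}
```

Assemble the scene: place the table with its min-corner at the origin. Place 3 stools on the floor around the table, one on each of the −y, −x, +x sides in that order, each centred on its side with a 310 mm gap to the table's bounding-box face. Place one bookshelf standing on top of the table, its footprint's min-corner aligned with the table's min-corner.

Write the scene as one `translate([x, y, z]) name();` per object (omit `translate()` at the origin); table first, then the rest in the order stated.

table();
translate([365, -632, 0]) stool();
translate([-622, 255, 0]) stool();
translate([1352, 255, 0]) stool();
translate([0, 0, 729]) bookshelf();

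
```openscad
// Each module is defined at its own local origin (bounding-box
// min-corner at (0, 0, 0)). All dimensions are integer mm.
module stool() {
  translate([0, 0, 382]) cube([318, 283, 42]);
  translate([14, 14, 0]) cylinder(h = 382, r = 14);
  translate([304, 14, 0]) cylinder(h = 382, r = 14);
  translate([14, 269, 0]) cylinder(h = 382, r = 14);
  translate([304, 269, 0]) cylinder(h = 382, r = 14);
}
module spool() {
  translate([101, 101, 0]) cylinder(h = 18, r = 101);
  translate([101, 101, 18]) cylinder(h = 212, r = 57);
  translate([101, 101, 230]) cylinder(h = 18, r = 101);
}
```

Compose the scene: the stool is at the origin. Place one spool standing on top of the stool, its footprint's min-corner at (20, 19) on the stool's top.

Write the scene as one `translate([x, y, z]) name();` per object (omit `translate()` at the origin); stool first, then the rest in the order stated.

stool();
translate([20, 19, 424]) spool();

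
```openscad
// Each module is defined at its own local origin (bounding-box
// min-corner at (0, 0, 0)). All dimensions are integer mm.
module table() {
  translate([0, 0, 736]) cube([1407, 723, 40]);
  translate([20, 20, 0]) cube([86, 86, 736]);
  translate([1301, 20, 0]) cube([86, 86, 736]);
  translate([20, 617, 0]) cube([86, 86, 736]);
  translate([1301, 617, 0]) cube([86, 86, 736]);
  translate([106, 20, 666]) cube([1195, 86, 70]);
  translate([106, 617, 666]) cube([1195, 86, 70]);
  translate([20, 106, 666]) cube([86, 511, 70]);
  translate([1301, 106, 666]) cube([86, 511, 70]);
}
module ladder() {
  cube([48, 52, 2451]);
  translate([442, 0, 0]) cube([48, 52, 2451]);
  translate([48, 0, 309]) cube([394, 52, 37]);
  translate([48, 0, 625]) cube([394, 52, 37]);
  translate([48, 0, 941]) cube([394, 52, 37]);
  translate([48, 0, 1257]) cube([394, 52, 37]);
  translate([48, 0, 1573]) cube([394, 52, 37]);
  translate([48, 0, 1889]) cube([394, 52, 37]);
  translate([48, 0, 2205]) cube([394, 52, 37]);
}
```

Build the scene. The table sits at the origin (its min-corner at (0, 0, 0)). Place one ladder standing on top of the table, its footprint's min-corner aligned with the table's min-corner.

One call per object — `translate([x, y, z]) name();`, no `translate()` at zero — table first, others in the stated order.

table();
translate([0, 0, 776]) ladder();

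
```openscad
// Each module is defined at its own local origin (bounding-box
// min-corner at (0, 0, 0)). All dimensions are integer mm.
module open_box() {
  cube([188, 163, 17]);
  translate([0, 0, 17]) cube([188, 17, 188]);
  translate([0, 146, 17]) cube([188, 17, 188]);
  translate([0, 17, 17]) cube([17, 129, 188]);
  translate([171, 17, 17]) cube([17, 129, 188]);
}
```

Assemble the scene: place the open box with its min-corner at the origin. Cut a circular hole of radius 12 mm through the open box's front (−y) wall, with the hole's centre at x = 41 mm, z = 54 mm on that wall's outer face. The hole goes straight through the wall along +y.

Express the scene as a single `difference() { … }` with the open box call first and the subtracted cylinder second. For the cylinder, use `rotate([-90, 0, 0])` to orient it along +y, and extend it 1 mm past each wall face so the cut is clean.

difference() {
  open_box();
  translate([41, -1, 54]) rotate([-90, 0, 0]) cylinder(h = 19, r = 12);
}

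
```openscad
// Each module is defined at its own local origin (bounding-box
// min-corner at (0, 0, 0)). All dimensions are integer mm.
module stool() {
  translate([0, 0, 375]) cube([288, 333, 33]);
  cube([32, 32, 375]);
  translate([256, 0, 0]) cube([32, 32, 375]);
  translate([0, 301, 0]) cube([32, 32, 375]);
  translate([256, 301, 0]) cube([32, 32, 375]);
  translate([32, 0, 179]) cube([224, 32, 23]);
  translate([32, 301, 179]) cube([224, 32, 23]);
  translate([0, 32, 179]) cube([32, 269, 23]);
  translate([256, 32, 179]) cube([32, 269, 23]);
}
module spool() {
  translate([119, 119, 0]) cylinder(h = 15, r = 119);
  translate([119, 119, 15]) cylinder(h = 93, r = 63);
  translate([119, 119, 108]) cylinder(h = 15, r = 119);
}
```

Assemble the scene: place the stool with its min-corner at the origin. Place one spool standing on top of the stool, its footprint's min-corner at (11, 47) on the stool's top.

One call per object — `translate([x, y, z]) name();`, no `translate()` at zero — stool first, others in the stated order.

stool();
translate([11, 47, 408]) spool();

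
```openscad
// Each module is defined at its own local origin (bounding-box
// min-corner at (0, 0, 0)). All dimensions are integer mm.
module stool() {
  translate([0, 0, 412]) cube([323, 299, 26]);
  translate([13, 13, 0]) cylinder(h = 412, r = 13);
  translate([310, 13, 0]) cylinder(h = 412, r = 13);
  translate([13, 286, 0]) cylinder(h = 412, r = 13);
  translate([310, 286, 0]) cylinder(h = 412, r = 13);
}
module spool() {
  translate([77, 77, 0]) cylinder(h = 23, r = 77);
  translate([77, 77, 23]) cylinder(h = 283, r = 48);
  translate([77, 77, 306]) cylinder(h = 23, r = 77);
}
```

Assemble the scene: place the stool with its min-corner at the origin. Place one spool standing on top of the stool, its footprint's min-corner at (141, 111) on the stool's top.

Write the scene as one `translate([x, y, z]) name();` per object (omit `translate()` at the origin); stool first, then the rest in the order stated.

stool();
translate([141, 111, 438]) spool();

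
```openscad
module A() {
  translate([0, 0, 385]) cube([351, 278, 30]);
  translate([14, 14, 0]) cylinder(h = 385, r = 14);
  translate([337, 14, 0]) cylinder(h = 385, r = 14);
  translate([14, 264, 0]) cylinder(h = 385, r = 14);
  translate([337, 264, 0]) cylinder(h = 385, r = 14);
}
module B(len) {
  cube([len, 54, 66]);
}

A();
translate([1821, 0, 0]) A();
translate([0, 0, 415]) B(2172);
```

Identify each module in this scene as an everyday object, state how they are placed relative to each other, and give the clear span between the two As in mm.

Second stool starts at x = 1821; first ends at x = 351; clear span = 1821 − 351 = 1470 mm.

A is a stool. B is a beam. A beam spans the tops of two stools. The clear span between the two stools is 1470 mm.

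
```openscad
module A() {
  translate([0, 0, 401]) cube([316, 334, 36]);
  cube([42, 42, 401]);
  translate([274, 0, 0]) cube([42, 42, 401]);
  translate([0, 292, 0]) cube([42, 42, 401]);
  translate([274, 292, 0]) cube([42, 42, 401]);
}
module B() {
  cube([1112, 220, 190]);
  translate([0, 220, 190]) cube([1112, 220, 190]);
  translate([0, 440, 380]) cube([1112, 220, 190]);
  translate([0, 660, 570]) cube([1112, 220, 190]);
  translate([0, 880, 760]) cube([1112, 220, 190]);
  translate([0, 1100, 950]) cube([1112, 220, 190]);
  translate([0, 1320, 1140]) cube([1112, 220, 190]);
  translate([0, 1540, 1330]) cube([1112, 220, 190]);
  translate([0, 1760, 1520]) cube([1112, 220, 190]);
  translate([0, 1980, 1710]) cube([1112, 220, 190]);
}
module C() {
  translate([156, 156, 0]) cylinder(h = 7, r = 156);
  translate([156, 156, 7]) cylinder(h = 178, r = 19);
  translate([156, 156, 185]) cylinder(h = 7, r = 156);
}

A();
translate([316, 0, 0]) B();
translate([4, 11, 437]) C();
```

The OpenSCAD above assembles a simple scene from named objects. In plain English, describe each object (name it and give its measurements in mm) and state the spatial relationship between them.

A is a four-legged stool. The seat is 316×334 mm, 36 mm thick, top at z = 437 mm. It stands on four square legs, each 42×42 mm in cross-section, from z = 0 to the seat underside, each flush with a corner of the seat.

B is a straight staircase of 10 solid steps. Each step is 1112 mm wide (x), 220 mm deep (y, the going) and 190 mm tall (the rise). The first step rests on the floor; each subsequent step sits one going further in +y and one rise higher in +z, directly behind and above the previous step with no overlap.

C is a spool: two coaxial disc flanges of radius 156 mm and thickness 7 mm, joined by a core cylinder of radius 19 mm and height 178 mm. The lower flange rests on z = 0 and the three cylinders share a vertical axis.

The staircase is against the stool's +x side, with their −y faces flush. The spool is on top of the stool.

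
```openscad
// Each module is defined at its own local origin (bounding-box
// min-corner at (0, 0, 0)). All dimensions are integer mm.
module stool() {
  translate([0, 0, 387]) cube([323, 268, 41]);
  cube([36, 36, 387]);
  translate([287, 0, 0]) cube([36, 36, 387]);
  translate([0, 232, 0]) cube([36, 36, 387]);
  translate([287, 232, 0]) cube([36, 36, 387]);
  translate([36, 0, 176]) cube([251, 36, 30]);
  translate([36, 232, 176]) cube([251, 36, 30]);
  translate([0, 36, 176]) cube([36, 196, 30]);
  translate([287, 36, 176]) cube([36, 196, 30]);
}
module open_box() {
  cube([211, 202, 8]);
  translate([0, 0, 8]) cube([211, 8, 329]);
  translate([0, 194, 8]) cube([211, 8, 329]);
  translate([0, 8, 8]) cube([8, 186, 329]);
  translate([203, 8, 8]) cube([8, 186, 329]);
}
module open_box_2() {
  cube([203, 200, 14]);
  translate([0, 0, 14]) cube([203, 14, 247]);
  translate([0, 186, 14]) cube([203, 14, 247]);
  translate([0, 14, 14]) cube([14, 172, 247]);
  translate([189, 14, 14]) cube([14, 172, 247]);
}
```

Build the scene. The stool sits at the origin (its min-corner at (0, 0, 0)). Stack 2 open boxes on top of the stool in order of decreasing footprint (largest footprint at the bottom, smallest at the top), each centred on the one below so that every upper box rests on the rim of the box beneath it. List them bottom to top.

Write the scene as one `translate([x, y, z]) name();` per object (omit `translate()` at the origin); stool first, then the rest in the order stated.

stool();
translate([56, 33, 428]) open_box();
translate([60, 34, 765]) open_box_2();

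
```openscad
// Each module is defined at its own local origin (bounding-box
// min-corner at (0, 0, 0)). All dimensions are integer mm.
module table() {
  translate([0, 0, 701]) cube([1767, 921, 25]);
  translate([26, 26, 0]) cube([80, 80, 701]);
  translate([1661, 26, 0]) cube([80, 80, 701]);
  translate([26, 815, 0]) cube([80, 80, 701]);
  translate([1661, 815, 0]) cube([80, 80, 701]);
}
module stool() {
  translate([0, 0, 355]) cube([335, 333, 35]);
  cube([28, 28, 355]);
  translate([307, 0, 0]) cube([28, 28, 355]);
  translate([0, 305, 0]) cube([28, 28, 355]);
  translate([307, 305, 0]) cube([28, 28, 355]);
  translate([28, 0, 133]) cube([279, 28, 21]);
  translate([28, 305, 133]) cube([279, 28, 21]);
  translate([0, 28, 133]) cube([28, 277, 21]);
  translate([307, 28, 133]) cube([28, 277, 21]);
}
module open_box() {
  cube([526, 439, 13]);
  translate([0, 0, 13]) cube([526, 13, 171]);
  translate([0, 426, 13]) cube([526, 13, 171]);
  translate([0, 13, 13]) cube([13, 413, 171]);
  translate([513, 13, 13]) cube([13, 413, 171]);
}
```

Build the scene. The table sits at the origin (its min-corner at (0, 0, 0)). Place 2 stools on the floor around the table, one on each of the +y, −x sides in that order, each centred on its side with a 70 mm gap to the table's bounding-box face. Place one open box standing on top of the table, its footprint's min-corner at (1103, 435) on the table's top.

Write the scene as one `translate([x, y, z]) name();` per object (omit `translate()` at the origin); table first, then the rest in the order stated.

table();
translate([716, 991, 0]) stool();
translate([-405, 294, 0]) stool();
translate([1103, 435, 726]) open_box();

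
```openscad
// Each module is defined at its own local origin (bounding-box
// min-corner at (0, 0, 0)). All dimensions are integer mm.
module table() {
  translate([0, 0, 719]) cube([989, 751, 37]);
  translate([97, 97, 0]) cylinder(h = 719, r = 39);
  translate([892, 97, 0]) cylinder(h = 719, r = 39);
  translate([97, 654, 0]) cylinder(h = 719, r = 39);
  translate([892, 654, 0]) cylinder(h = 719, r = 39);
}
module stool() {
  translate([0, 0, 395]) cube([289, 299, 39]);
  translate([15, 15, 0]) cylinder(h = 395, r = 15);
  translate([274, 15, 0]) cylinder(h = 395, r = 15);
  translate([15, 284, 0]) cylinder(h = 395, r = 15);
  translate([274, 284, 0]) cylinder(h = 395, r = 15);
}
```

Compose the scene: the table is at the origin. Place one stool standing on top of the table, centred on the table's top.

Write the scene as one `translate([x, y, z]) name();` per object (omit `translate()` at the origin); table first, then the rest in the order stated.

table();
translate([350, 226, 756]) stool();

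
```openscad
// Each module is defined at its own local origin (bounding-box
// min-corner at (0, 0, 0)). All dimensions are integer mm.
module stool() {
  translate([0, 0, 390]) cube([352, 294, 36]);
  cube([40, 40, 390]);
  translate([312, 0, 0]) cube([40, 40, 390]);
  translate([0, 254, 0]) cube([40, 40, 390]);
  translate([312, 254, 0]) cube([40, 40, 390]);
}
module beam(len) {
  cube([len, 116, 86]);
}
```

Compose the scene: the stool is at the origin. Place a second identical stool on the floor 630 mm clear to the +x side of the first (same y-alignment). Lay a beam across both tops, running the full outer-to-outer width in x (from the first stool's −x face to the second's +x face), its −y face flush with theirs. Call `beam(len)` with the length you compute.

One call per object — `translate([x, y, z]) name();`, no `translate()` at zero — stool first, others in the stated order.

stool();
translate([982, 0, 0]) stool();
translate([0, 0, 426]) beam(1334);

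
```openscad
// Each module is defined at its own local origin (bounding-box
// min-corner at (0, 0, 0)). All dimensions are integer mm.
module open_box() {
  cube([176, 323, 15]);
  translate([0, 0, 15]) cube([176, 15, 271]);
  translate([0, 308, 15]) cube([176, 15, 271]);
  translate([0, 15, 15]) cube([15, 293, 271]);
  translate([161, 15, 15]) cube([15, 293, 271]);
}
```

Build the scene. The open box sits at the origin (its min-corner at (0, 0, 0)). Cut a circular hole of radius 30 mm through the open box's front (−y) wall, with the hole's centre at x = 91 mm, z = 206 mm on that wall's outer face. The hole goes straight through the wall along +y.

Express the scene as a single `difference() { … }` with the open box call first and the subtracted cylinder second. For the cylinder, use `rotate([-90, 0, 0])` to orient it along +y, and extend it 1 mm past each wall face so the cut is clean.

difference() {
  open_box();
  translate([91, -1, 206]) rotate([-90, 0, 0]) cylinder(h = 17, r = 30);
}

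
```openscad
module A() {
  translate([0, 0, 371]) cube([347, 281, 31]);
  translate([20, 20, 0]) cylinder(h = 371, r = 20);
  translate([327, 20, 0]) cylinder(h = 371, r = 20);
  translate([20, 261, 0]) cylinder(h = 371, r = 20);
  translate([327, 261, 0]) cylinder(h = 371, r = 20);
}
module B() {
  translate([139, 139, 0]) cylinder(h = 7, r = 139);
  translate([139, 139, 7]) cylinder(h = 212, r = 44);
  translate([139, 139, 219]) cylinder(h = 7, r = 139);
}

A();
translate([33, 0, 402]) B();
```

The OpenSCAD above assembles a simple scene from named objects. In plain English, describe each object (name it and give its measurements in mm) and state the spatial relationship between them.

A is a simple wooden stool: a rectangular seat 347 mm (x) by 281 mm (y), 31 mm thick, top face at z = 402 mm, on four round legs, each 40 mm in diameter. The legs rest on z = 0, each leg's axis is inset half a diameter from the nearest pair of seat edges (so the leg's bounding box is flush with the corner).

B is a spool: two coaxial disc flanges of radius 139 mm and thickness 7 mm, joined by a core cylinder of radius 44 mm and height 212 mm. The lower flange rests on z = 0 and the three cylinders share a vertical axis.

The spool is on top of the stool.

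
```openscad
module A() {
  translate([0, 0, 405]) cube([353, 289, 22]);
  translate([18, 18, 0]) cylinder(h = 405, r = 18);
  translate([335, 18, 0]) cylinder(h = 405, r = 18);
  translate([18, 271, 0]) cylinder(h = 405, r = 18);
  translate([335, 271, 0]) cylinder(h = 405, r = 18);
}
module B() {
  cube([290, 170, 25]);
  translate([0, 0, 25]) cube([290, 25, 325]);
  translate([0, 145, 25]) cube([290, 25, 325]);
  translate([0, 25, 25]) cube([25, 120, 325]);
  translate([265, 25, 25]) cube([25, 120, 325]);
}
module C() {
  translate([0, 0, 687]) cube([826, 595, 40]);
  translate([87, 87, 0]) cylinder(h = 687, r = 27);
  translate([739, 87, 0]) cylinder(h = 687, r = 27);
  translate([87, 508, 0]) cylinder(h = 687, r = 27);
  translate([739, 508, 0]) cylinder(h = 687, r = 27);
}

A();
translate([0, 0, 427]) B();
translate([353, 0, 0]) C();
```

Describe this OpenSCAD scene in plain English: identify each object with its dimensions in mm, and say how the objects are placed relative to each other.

A is a four-legged stool. The seat is a 353×289×22 mm slab whose top surface is at z = 427 mm; four round legs, each 36 mm in diameter, run from the floor (z = 0) to the underside of the seat, each leg's axis is inset half a diameter from the nearest pair of seat edges (so the leg's bounding box is flush with the corner).

B is an open-topped rectangular box: outside dimensions 290×170×350 mm, with a uniform wall and base thickness of 25 mm. The base is a full 290×170 slab on the floor; four walls sit on top of the base. The front and back walls (the −y and +y sides) span the full width; the two side walls fit between them.

C is a table: top 826 mm (x) × 595 mm (y), 40 mm thick, upper face at z = 727 mm, on four round legs of 54 mm diameter, each leg's bounding box inset 60 mm from the nearest pair of top edges, running from z = 0 to the bottom of the top.

The open box is on top of the stool. The table is against the stool's +x side, with their −y faces flush.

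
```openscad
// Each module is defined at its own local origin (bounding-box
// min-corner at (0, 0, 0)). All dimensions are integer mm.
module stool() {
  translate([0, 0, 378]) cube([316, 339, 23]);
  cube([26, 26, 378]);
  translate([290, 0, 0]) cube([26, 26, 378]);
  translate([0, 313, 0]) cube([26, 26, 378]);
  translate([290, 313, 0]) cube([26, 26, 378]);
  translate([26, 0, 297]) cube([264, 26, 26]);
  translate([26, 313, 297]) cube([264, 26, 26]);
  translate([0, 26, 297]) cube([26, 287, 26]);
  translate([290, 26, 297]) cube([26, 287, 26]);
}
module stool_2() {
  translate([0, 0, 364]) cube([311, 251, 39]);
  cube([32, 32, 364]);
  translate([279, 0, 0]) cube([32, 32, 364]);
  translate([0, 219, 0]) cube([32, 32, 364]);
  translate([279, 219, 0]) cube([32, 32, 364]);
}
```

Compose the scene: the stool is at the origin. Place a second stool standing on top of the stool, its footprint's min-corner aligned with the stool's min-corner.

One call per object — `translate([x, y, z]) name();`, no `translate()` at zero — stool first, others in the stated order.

stool();
translate([0, 0, 401]) stool_2();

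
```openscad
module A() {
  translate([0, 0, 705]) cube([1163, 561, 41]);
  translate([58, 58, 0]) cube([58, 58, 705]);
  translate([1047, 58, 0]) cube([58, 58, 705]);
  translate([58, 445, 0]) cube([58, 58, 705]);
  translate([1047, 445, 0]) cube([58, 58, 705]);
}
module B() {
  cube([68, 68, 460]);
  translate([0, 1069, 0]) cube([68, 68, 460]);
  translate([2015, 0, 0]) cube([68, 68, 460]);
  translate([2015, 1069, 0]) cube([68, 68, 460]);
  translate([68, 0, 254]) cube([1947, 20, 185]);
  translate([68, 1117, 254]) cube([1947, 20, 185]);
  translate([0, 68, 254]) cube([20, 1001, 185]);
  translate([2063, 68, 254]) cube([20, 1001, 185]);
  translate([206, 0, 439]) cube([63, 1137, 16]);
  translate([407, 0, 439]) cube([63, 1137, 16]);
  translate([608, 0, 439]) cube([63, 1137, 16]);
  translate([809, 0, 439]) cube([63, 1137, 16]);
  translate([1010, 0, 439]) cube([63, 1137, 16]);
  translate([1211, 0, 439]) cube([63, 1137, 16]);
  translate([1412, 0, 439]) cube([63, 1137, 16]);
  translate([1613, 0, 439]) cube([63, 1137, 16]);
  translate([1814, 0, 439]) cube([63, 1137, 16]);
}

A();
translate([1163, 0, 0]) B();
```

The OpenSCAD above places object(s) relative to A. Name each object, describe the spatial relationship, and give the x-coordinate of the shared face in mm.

The table's +x face and the bed frame's −x face are both at x = 1163 mm.

A is a table. B is a bed frame. The bed frame is against the table's +x side, with their −y faces flush. The x-coordinate of the shared face is 1163 mm.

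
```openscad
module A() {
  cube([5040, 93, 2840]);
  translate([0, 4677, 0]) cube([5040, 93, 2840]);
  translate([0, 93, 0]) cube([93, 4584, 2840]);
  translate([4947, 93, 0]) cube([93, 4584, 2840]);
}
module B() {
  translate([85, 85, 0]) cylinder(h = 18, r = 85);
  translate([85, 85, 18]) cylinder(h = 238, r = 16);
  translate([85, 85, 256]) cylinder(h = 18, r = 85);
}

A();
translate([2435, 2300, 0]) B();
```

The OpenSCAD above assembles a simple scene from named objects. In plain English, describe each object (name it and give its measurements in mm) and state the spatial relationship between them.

A is a box-shaped house frame (walls only): outside footprint 5040×4770 mm, wall height 2840 mm, wall thickness 93 mm. The two y-facing walls run the full x-width; the two x-facing walls fit between the inner faces of the y-facing walls.

B is a spool: two coaxial disc flanges of radius 85 mm and thickness 18 mm, joined by a core cylinder of radius 16 mm and height 238 mm. The lower flange rests on z = 0 and the three cylinders share a vertical axis.

The spool sits inside the house frame, centred.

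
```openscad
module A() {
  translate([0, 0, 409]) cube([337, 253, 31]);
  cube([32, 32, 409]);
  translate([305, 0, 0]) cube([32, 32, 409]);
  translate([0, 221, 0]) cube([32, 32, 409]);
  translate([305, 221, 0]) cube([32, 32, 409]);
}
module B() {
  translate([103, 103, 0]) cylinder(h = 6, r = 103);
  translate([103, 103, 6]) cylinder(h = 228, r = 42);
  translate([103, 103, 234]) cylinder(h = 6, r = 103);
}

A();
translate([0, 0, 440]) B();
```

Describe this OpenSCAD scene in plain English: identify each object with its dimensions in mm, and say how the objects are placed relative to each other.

A is a simple wooden stool: a rectangular seat 337 mm (x) by 253 mm (y), 31 mm thick, top face at z = 440 mm, on four square legs, each 32×32 mm in cross-section. The legs rest on z = 0, each flush with a corner of the seat.

B is a spool: two coaxial disc flanges of radius 103 mm and thickness 6 mm, joined by a core cylinder of radius 42 mm and height 228 mm. The lower flange rests on z = 0 and the three cylinders share a vertical axis.

The spool is on top of the stool.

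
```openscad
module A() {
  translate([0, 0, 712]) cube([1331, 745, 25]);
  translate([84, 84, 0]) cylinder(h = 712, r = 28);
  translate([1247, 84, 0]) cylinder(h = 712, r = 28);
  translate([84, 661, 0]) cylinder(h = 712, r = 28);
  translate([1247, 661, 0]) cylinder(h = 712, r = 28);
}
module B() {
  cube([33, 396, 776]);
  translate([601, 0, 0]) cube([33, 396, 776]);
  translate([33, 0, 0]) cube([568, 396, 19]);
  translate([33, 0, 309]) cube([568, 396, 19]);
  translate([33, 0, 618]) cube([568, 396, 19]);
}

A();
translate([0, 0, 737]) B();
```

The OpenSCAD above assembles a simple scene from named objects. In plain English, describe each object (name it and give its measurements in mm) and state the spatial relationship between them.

A is a rectangular dining table. The top is 1331×745×25 mm with its upper surface at z = 737 mm. It stands on four round legs of 56 mm diameter, each leg's bounding box inset 56 mm from the nearest pair of top edges, running from the floor to the underside of the top.

B is an open bookshelf. Two side panels, each 33 mm thick, 396 mm deep and 776 mm tall, stand 634 mm apart (outside-to-outside). Between them sit 3 shelves, each 19 mm thick and 396 mm deep, spanning the full gap between the sides. The bottom shelf rests on the floor (its underside at z = 0) and the clear gap between one shelf's top and the next shelf's underside is 290 mm.

The bookshelf is on top of the table.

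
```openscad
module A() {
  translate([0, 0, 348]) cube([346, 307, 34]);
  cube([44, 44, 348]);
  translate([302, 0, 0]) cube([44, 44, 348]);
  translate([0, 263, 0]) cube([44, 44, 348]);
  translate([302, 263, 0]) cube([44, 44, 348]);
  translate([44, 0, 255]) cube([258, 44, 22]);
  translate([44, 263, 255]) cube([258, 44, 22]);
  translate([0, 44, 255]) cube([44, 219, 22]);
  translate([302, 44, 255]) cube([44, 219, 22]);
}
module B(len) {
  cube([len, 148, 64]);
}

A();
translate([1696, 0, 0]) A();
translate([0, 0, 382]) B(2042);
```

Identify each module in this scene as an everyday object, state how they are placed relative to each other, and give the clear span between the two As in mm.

Second stool starts at x = 1696; first ends at x = 346; clear span = 1696 − 346 = 1350 mm.

A is a stool. B is a beam. A beam spans the tops of two stools. The clear span between the two stools is 1350 mm.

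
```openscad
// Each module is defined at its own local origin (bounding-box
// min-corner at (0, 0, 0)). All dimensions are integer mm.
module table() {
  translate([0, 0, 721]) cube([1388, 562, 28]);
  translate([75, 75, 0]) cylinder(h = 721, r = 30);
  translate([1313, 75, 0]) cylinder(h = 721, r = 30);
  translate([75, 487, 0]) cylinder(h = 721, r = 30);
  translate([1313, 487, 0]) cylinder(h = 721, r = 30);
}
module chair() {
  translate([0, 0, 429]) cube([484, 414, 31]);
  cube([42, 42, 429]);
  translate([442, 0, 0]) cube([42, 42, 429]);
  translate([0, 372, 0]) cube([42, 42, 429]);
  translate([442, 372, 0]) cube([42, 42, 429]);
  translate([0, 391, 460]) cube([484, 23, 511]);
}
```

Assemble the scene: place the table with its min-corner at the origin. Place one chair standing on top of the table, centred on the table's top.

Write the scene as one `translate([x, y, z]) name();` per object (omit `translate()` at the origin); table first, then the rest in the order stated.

table();
translate([452, 74, 749]) chair();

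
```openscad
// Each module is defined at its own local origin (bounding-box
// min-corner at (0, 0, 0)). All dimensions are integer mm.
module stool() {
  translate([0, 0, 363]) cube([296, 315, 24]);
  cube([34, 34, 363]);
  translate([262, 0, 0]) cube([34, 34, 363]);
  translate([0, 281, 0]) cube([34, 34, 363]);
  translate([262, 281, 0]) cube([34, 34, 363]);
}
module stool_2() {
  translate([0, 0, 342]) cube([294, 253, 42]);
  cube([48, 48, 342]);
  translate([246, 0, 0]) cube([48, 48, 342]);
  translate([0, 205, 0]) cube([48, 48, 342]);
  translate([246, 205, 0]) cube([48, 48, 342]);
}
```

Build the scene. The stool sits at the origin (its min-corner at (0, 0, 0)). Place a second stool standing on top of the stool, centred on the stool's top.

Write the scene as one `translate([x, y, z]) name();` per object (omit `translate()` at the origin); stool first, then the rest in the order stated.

stool();
translate([1, 31, 387]) stool_2();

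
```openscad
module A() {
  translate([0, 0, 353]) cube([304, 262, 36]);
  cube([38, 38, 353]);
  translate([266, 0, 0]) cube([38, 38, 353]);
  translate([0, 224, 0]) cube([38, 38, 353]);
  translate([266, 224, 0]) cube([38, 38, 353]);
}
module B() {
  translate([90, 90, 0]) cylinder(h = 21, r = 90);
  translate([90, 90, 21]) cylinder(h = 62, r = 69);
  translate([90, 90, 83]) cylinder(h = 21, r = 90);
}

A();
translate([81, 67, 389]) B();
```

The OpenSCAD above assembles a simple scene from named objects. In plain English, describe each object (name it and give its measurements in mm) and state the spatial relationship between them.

A is a four-legged stool. The seat is 304×262 mm, 36 mm thick, top at z = 389 mm. It stands on four square legs, each 38×38 mm in cross-section, from z = 0 to the seat underside, each flush with a corner of the seat.

B is a spool: two coaxial disc flanges of radius 90 mm and thickness 21 mm, joined by a core cylinder of radius 69 mm and height 62 mm. The lower flange rests on z = 0 and the three cylinders share a vertical axis.

The spool is on top of the stool.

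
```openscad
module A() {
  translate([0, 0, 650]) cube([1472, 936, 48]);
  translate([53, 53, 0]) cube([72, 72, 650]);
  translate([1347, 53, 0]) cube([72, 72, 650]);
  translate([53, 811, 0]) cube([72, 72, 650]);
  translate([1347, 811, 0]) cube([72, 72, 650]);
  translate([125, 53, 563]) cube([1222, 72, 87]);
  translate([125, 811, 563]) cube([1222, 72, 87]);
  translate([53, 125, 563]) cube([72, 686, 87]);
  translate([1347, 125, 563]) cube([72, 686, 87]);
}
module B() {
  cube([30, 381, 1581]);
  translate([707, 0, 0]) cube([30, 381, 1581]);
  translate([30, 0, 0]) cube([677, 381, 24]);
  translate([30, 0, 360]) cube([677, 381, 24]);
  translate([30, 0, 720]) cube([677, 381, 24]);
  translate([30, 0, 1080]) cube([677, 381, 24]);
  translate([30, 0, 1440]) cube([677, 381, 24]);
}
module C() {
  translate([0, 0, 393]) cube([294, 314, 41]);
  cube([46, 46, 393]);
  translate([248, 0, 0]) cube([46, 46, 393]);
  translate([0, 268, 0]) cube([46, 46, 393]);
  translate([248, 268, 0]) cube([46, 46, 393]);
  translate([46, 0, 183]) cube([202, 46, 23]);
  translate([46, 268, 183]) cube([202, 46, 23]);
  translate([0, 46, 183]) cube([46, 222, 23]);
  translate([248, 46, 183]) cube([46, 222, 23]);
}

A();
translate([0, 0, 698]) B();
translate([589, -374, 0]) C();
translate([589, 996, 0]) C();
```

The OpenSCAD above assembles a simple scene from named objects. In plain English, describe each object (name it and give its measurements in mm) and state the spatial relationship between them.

A is a table: top 1472 mm (x) × 936 mm (y), 48 mm thick, upper face at z = 698 mm, on four 72×72 mm square legs, each inset 53 mm from the nearest pair of top edges, running from z = 0 to the bottom of the top. Four apron rails, 72 mm thick and 87 mm tall, run between adjacent legs with their top edges flush with the underside of the top and their outer faces flush with the legs' outer faces.

B is an open bookshelf. Two side panels, each 30 mm thick, 381 mm deep and 1581 mm tall, stand 737 mm apart (outside-to-outside). Between them sit 5 shelves, each 24 mm thick and 381 mm deep, spanning the full gap between the sides. The bottom shelf rests on the floor (its underside at z = 0) and the clear gap between one shelf's top and the next shelf's underside is 336 mm.

C is a four-legged stool. The seat is a 294×314×41 mm slab whose top surface is at z = 434 mm; four square legs, each 46×46 mm in cross-section, run from the floor (z = 0) to the underside of the seat, each flush with a corner of the seat. Four stretchers, 46 mm wide and 23 mm tall, connect adjacent legs with their undersides at z = 183 mm, each running between the inner faces of the legs it joins and aligned with the legs' outer faces on the other axis.

The bookshelf is on top of the table. Two stools sit around the table at the −y, +y sides.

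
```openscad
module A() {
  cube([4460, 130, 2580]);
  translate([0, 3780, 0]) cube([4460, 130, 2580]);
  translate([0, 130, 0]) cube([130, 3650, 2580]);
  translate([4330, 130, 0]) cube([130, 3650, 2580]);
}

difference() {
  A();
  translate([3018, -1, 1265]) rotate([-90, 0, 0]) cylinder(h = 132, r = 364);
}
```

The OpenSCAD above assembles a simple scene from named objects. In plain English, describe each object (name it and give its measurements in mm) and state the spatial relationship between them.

A is a box-shaped house frame (walls only): outside footprint 4460×3910 mm, wall height 2580 mm, wall thickness 130 mm. The two y-facing walls run the full x-width; the two x-facing walls fit between the inner faces of the y-facing walls.

The house frame has a circular hole of radius 364 mm through its front wall, centred at (x = 3018, z = 1265).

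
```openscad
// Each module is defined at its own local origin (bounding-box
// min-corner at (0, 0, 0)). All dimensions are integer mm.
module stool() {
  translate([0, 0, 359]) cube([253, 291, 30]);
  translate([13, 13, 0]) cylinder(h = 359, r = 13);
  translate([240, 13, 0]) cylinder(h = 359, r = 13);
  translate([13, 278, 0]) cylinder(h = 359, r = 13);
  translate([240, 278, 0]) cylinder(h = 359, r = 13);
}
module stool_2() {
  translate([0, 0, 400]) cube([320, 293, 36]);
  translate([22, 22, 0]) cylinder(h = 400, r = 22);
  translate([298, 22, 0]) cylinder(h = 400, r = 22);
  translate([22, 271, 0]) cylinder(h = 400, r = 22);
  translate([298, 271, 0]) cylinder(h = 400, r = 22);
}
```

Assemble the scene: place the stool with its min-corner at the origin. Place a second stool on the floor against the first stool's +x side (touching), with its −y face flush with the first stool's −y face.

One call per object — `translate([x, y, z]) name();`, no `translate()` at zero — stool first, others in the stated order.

stool();
translate([253, 0, 0]) stool_2();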